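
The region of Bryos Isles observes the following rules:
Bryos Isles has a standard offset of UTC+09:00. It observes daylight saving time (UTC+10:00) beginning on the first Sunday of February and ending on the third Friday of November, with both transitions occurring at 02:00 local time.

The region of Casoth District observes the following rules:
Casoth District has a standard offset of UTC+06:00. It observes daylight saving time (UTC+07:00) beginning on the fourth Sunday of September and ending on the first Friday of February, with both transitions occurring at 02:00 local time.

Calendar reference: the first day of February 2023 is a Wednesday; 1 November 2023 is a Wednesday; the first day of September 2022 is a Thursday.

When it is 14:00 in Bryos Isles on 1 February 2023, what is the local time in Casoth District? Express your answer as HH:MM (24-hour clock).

1 February 2023 is a Wednesday, so the first Sunday is February 5.
1 November 2023 is a Wednesday, so the first Friday is November 3 and the third is November 17.
Daylight saving runs 5 February – 17 November; 1 February 2023 is outside that window, so Bryos Isles is on standard time at UTC+09:00.
14:00 Bryos Isles − 9h = 05:00 UTC.
1 September 2022 is a Thursday, so the first Sunday is September 4 and the fourth is September 25.
1 February 2023 is a Wednesday, so the first Friday is February 3.
At the standard offset (UTC+06:00), 05:00 UTC + 6h = 11:00 Casoth District standard time.
Daylight saving runs 25 September 2022 – 3 February 2023; the standard-time date in Casoth District, 1 February 2023, is inside that window, so Casoth District is at UTC+07:00.
05:00 UTC + 7h = 12:00 Casoth District.

12:00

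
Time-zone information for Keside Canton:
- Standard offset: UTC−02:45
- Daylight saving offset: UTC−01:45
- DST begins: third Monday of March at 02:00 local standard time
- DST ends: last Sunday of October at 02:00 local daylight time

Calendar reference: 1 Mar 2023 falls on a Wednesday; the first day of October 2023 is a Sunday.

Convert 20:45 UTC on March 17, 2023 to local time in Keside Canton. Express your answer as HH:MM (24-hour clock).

18:00

1 March 2023 is a Wednesday, so the first Monday is March 6 and the third is March 20.
1 October 2023 is a Sunday, so Sundays fall on 1, 8, 15, 22, 29; the last is October 29.
At the standard offset (UTC−02:45), 20:45 UTC − 2h45m = 18:00 Keside Canton standard time.
The standard-time date in Keside Canton, March 17, 2023, is outside the daylight-saving period (20 March – 29 October), so Keside Canton is on standard time, UTC−02:45.
20:45 UTC − 2h45m = 18:00 local.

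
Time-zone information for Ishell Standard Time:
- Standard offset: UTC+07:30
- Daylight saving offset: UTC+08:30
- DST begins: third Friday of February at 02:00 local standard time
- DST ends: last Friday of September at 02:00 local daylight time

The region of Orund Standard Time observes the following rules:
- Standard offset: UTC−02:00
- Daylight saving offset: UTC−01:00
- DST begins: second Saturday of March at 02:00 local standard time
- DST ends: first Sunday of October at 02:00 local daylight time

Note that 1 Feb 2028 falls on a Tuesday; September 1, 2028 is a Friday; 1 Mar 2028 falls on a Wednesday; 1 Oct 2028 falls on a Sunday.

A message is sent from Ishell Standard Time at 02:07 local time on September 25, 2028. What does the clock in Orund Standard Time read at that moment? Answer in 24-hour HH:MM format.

16:37

1 February 2028 is a Tuesday, so the first Friday is February 4 and the third is February 18.
1 September 2028 is a Friday, so Fridays fall on 1, 8, 15, 22, 29; the last is September 29.
September 25, 2028 falls between 18 February and 29 September, so daylight saving is in effect and Ishell Standard Time is at UTC+08:30.
02:07 Ishell Standard Time − 8h30m = 17:37 UTC (rolling into the previous day, 24 September 2028).
1 March 2028 is a Wednesday, so the first Saturday is March 4 and the second is March 11.
1 October 2028 is a Sunday, so the first Sunday is October 1.
At the standard offset (UTC−02:00), 17:37 UTC − 2h = 15:37 Orund Standard Time standard time.
The standard-time date in Orund Standard Time, September 24, 2028, lies within the daylight-saving period (11 March – 1 October), so Orund Standard Time is on daylight time, UTC−01:00.
17:37 UTC − 1h = 16:37 Orund Standard Time.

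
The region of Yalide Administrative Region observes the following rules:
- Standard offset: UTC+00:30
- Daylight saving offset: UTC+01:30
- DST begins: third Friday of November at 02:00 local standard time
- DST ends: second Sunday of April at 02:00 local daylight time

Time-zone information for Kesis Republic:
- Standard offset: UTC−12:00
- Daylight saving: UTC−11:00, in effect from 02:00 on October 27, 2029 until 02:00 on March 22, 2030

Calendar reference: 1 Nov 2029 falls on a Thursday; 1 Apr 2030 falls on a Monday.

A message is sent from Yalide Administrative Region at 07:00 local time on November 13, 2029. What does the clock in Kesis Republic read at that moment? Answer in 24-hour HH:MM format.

19:30

1 November 2029 is a Thursday, so the first Friday is November 2 and the third is November 16.
1 April 2030 is a Monday, so the first Sunday is April 7 and the second is April 14.
November 13, 2029 is outside the daylight-saving period (16 November 2029 – 14 April 2030), so Yalide Administrative Region is on standard time, UTC+00:30.
07:00 Yalide Administrative Region − 0h30m = 06:30 UTC.
At the standard offset (UTC−12:00), 06:30 UTC − 12h = 18:30 Kesis Republic standard time (rolling into the previous day, 12 November 2029).
The standard-time date in Kesis Republic, November 12, 2029, lies within the daylight-saving period (27 October 2029 – 22 March 2030), so Kesis Republic is on daylight time, UTC−11:00.
06:30 UTC − 11h = 19:30 Kesis Republic (rolling into the previous day, 12 November 2029).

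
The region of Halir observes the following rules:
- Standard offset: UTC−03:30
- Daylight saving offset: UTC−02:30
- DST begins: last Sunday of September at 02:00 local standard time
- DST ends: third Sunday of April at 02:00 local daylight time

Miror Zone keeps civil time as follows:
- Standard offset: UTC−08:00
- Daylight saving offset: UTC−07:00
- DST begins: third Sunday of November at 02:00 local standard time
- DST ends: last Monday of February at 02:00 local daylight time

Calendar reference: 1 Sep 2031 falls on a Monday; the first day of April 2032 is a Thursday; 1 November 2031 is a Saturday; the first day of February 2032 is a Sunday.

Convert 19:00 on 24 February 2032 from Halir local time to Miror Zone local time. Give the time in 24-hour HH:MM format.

13:30

1 September 2031 is a Monday, so Sundays fall on 7, 14, 21, 28; the last is September 28.
1 April 2032 is a Thursday, so the first Sunday is April 4 and the third is April 18.
24 February 2032 falls between 28 September 2031 and 18 April 2032, so daylight saving is in effect and Halir is at UTC−02:30.
19:00 Halir + 2h30m = 21:30 UTC.
1 November 2031 is a Saturday, so the first Sunday is November 2 and the third is November 16.
1 February 2032 is a Sunday, so Mondays fall on 2, 9, 16, 23; the last is February 23.
At the standard offset (UTC−08:00), 21:30 UTC − 8h = 13:30 Miror Zone standard time.
The standard-time date in Miror Zone, 24 February 2032, is outside the daylight-saving period (16 November 2031 – 23 February 2032), so Miror Zone is on standard time, UTC−08:00.
21:30 UTC − 8h = 13:30 Miror Zone.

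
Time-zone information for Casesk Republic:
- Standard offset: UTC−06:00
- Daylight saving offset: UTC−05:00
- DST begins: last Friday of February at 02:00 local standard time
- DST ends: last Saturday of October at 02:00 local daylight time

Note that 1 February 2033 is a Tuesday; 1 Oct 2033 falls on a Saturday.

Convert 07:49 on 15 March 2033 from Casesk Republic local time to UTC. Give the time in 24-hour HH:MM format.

1 February 2033 is a Tuesday, so Fridays fall on 4, 11, 18, 25; the last is February 25.
1 October 2033 is a Saturday, so Saturdays fall on 1, 8, 15, 22, 29; the last is October 29.
15 March 2033 lies within the daylight-saving period (25 February – 29 October), so Casesk Republic is on daylight time, UTC−05:00.
07:49 local + 5h = 12:49 UTC.

12:49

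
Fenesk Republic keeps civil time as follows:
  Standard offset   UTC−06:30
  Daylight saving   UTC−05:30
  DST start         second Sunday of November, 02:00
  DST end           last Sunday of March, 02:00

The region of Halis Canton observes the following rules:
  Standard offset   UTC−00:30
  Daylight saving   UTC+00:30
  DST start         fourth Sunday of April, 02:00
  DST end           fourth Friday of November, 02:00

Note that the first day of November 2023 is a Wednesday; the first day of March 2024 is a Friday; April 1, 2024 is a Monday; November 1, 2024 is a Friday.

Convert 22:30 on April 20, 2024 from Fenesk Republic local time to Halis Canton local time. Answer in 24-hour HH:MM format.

1 November 2023 is a Wednesday, so the first Sunday is November 5 and the second is November 12.
1 March 2024 is a Friday, so Sundays fall on 3, 10, 17, 24, 31; the last is March 31.
April 20, 2024 is outside the daylight-saving period (12 November 2023 – 31 March 2024), so Fenesk Republic is on standard time, UTC−06:30.
22:30 Fenesk Republic + 6h30m = 05:00 UTC (rolling into the next day, 21 April 2024).
1 April 2024 is a Monday, so the first Sunday is April 7 and the fourth is April 28.
1 November 2024 is a Friday, so the first Friday is November 1 and the fourth is November 22.
At the standard offset (UTC−00:30), 05:00 UTC − 0h30m = 04:30 Halis Canton standard time.
The standard-time date in Halis Canton, April 21, 2024, is outside the daylight-saving period (28 April – 22 November), so Halis Canton is on standard time, UTC−00:30.
05:00 UTC − 0h30m = 04:30 Halis Canton.

04:30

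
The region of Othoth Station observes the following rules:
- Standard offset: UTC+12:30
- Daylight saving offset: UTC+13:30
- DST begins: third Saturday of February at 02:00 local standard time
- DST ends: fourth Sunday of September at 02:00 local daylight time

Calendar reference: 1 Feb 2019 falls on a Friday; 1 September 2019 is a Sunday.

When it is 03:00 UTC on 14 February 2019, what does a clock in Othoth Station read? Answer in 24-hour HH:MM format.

15:30

1 February 2019 is a Friday, so the first Saturday is February 2 and the third is February 16.
1 September 2019 is a Sunday, so the first Sunday is September 1 and the fourth is September 22.
At the standard offset (UTC+12:30), 03:00 UTC + 12h30m = 15:30 Othoth Station standard time.
Daylight saving runs 16 February – 22 September; the standard-time date in Othoth Station, 14 February 2019, is outside that window, so Othoth Station is on standard time at UTC+12:30.
03:00 UTC + 12h30m = 15:30 local.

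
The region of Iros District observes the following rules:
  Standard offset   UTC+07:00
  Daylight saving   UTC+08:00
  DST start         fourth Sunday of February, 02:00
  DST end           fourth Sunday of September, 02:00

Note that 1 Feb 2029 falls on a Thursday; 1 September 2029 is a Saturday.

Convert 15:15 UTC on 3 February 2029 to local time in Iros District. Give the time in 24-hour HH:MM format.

22:15

1 February 2029 is a Thursday, so the first Sunday is February 4 and the fourth is February 25.
1 September 2029 is a Saturday, so the first Sunday is September 2 and the fourth is September 23.
At the standard offset (UTC+07:00), 15:15 UTC + 7h = 22:15 Iros District standard time.
The standard-time date in Iros District, 3 February 2029, is outside the daylight-saving period (25 February – 23 September), so Iros District is on standard time, UTC+07:00.
15:15 UTC + 7h = 22:15 local.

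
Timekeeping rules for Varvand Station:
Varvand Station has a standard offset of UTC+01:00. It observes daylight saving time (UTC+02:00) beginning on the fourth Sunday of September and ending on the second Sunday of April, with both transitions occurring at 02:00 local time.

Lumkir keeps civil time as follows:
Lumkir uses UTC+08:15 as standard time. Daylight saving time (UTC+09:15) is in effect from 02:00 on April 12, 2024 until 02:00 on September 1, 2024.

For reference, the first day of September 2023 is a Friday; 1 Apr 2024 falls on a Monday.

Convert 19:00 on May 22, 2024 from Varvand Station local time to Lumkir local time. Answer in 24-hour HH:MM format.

03:15

1 September 2023 is a Friday, so the first Sunday is September 3 and the fourth is September 24.
1 April 2024 is a Monday, so the first Sunday is April 7 and the second is April 14.
May 22, 2024 is outside the daylight-saving period (24 September 2023 – 14 April 2024), so Varvand Station is on standard time, UTC+01:00.
19:00 Varvand Station − 1h = 18:00 UTC.
At the standard offset (UTC+08:15), 18:00 UTC + 8h15m = 02:15 Lumkir standard time (rolling into the next day, 23 May 2024).
Daylight saving runs 12 April – 1 September; the standard-time date in Lumkir, May 23, 2024, is inside that window, so Lumkir is at UTC+09:15.
18:00 UTC + 9h15m = 03:15 Lumkir (rolling into the next day, 23 May 2024).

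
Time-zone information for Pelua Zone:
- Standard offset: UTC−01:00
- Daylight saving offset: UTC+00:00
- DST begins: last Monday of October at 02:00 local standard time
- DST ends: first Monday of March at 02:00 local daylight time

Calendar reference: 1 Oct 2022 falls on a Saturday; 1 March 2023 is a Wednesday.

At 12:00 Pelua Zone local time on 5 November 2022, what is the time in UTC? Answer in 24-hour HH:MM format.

12:00

1 October 2022 is a Saturday, so Mondays fall on 3, 10, 17, 24, 31; the last is October 31.
1 March 2023 is a Wednesday, so the first Monday is March 6.
5 November 2022 falls between 31 October 2022 and 6 March 2023, so daylight saving is in effect and Pelua Zone is at UTC+00:00.
12:00 local − 0h = 12:00 UTC.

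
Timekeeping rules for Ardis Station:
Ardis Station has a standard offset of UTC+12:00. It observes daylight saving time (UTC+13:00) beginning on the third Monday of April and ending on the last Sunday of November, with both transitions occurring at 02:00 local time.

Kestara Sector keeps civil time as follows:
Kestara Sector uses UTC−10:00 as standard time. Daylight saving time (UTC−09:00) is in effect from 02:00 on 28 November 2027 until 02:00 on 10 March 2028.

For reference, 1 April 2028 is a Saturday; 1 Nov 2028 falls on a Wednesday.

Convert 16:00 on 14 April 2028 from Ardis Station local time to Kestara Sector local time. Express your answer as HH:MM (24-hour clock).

1 April 2028 is a Saturday, so the first Monday is April 3 and the third is April 17.
1 November 2028 is a Wednesday, so Sundays fall on 5, 12, 19, 26; the last is November 26.
14 April 2028 is outside the daylight-saving period (17 April – 26 November), so Ardis Station is on standard time, UTC+12:00.
16:00 Ardis Station − 12h = 04:00 UTC.
At the standard offset (UTC−10:00), 04:00 UTC − 10h = 18:00 Kestara Sector standard time (rolling into the previous day, 13 April 2028).
Daylight saving runs 28 November 2027 – 10 March 2028; the standard-time date in Kestara Sector, 13 April 2028, is outside that window, so Kestara Sector is on standard time at UTC−10:00.
04:00 UTC − 10h = 18:00 Kestara Sector (rolling into the previous day, 13 April 2028).

18:00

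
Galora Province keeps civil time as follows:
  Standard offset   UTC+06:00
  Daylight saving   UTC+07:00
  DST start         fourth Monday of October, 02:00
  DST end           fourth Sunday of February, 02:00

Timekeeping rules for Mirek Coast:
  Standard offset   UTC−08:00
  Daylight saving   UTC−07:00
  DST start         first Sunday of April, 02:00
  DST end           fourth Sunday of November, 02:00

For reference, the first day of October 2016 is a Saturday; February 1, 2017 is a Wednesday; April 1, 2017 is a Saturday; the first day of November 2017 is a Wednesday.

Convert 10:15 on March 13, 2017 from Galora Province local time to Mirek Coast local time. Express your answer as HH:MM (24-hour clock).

20:15

1 October 2016 is a Saturday, so the first Monday is October 3 and the fourth is October 24.
1 February 2017 is a Wednesday, so the first Sunday is February 5 and the fourth is February 26.
March 13, 2017 is outside the daylight-saving period (24 October 2016 – 26 February 2017), so Galora Province is on standard time, UTC+06:00.
10:15 Galora Province − 6h = 04:15 UTC.
1 April 2017 is a Saturday, so the first Sunday is April 2.
1 November 2017 is a Wednesday, so the first Sunday is November 5 and the fourth is November 26.
At the standard offset (UTC−08:00), 04:15 UTC − 8h = 20:15 Mirek Coast standard time (rolling into the previous day, 12 March 2017).
The standard-time date in Mirek Coast, March 12, 2017, is outside the daylight-saving period (2 April – 26 November), so Mirek Coast is on standard time, UTC−08:00.
04:15 UTC − 8h = 20:15 Mirek Coast (rolling into the previous day, 12 March 2017).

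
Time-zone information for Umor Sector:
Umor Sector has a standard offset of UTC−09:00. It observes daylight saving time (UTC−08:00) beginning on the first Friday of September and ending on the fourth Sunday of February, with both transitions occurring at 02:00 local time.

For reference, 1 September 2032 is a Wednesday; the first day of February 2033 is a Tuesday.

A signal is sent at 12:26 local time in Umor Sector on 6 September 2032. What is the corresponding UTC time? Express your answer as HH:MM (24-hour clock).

1 September 2032 is a Wednesday, so the first Friday is September 3.
1 February 2033 is a Tuesday, so the first Sunday is February 6 and the fourth is February 27.
6 September 2032 falls between 3 September 2032 and 27 February 2033, so daylight saving is in effect and Umor Sector is at UTC−08:00.
12:26 local + 8h = 20:26 UTC.

20:26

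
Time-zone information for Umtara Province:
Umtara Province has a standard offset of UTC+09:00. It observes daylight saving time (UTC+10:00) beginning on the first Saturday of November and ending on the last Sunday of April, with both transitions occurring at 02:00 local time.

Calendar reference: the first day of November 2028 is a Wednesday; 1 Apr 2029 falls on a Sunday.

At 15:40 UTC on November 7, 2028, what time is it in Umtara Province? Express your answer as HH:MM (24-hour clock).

01:40

1 November 2028 is a Wednesday, so the first Saturday is November 4.
1 April 2029 is a Sunday, so Sundays fall on 1, 8, 15, 22, 29; the last is April 29.
At the standard offset (UTC+09:00), 15:40 UTC + 9h = 00:40 Umtara Province standard time (rolling into the next day, 8 November 2028).
The standard-time date in Umtara Province, November 8, 2028, falls between 4 November 2028 and 29 April 2029, so daylight saving is in effect and Umtara Province is at UTC+10:00.
15:40 UTC + 10h = 01:40 local (rolling into the next day, 8 November 2028).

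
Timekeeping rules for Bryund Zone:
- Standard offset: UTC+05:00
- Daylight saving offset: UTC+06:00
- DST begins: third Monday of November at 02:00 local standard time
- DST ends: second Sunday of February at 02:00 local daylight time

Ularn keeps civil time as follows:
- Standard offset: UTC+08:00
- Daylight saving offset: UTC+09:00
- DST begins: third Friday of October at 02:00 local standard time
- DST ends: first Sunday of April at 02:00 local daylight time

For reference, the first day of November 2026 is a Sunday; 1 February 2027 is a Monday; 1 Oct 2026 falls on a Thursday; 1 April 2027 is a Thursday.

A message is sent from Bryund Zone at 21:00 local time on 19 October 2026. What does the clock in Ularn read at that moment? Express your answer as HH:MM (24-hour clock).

01:00

1 November 2026 is a Sunday, so the first Monday is November 2 and the third is November 16.
1 February 2027 is a Monday, so the first Sunday is February 7 and the second is February 14.
Daylight saving runs 16 November 2026 – 14 February 2027; 19 October 2026 is outside that window, so Bryund Zone is on standard time at UTC+05:00.
21:00 Bryund Zone − 5h = 16:00 UTC.
1 October 2026 is a Thursday, so the first Friday is October 2 and the third is October 16.
1 April 2027 is a Thursday, so the first Sunday is April 4.
At the standard offset (UTC+08:00), 16:00 UTC + 8h = 00:00 Ularn standard time (rolling into the next day, 20 October 2026).
The standard-time date in Ularn, 20 October 2026, lies within the daylight-saving period (16 October 2026 – 4 April 2027), so Ularn is on daylight time, UTC+09:00.
16:00 UTC + 9h = 01:00 Ularn (rolling into the next day, 20 October 2026).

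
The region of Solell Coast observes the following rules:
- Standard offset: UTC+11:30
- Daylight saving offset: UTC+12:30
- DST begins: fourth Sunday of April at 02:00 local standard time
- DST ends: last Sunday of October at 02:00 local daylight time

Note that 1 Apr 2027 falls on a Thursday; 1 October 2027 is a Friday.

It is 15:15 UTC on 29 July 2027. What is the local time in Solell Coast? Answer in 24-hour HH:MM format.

1 April 2027 is a Thursday, so the first Sunday is April 4 and the fourth is April 25.
1 October 2027 is a Friday, so Sundays fall on 3, 10, 17, 24, 31; the last is October 31.
At the standard offset (UTC+11:30), 15:15 UTC + 11h30m = 02:45 Solell Coast standard time (rolling into the next day, 30 July 2027).
The standard-time date in Solell Coast, 30 July 2027, lies within the daylight-saving period (25 April – 31 October), so Solell Coast is on daylight time, UTC+12:30.
15:15 UTC + 12h30m = 03:45 local (rolling into the next day, 30 July 2027).

03:45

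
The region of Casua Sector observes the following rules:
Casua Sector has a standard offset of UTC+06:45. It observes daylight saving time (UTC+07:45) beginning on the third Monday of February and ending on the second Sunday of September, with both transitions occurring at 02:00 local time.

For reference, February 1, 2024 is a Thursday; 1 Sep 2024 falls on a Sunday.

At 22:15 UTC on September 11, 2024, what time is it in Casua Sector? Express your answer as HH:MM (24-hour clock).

1 February 2024 is a Thursday, so the first Monday is February 5 and the third is February 19.
1 September 2024 is a Sunday, so the first Sunday is September 1 and the second is September 8.
At the standard offset (UTC+06:45), 22:15 UTC + 6h45m = 05:00 Casua Sector standard time (rolling into the next day, 12 September 2024).
Daylight saving runs 19 February – 8 September; the standard-time date in Casua Sector, September 12, 2024, is outside that window, so Casua Sector is on standard time at UTC+06:45.
22:15 UTC + 6h45m = 05:00 local (rolling into the next day, 12 September 2024).

05:00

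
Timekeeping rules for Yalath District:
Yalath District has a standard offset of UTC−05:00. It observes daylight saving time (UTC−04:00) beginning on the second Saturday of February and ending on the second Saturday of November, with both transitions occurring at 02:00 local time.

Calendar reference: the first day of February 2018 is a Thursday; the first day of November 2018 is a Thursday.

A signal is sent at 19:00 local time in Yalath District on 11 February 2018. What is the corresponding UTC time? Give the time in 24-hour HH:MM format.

23:00

1 February 2018 is a Thursday, so the first Saturday is February 3 and the second is February 10.
1 November 2018 is a Thursday, so the first Saturday is November 3 and the second is November 10.
11 February 2018 falls between 10 February and 10 November, so daylight saving is in effect and Yalath District is at UTC−04:00.
19:00 local + 4h = 23:00 UTC.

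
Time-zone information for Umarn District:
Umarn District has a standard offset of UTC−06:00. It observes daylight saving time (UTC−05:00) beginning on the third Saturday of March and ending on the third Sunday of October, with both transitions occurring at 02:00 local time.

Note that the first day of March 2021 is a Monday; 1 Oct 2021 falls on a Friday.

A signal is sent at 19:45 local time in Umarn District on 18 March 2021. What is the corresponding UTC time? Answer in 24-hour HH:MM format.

1 March 2021 is a Monday, so the first Saturday is March 6 and the third is March 20.
1 October 2021 is a Friday, so the first Sunday is October 3 and the third is October 17.
Daylight saving runs 20 March – 17 October; 18 March 2021 is outside that window, so Umarn District is on standard time at UTC−06:00.
19:45 local + 6h = 01:45 UTC (rolling into the next day, 19 March 2021).

01:45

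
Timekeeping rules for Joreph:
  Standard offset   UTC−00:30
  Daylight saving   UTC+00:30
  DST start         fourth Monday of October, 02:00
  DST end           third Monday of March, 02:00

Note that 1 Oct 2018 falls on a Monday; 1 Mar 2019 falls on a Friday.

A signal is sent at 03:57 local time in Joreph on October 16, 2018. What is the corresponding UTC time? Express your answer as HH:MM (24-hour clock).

04:27

1 October 2018 is a Monday, so the first Monday is October 1 and the fourth is October 22.
1 March 2019 is a Friday, so the first Monday is March 4 and the third is March 18.
October 16, 2018 does not fall between 22 October 2018 and 18 March 2019, so daylight saving is not in effect and Joreph is at UTC−00:30.
03:57 local + 0h30m = 04:27 UTC.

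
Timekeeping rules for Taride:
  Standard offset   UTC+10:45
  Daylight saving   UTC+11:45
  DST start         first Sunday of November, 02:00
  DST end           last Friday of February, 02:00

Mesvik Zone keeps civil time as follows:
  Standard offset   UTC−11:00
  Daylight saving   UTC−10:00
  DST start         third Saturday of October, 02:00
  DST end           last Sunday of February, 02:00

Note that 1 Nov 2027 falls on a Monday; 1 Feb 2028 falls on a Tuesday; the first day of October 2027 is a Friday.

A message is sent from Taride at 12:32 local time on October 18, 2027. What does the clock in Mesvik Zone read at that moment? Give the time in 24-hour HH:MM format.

15:47

1 November 2027 is a Monday, so the first Sunday is November 7.
1 February 2028 is a Tuesday, so Fridays fall on 4, 11, 18, 25; the last is February 25.
Daylight saving runs 7 November 2027 – 25 February 2028; October 18, 2027 is outside that window, so Taride is on standard time at UTC+10:45.
12:32 Taride − 10h45m = 01:47 UTC.
1 October 2027 is a Friday, so the first Saturday is October 2 and the third is October 16.
1 February 2028 is a Tuesday, so Sundays fall on 6, 13, 20, 27; the last is February 27.
At the standard offset (UTC−11:00), 01:47 UTC − 11h = 14:47 Mesvik Zone standard time (rolling into the previous day, 17 October 2027).
The standard-time date in Mesvik Zone, October 17, 2027, falls between 16 October 2027 and 27 February 2028, so daylight saving is in effect and Mesvik Zone is at UTC−10:00.
01:47 UTC − 10h = 15:47 Mesvik Zone (rolling into the previous day, 17 October 2027).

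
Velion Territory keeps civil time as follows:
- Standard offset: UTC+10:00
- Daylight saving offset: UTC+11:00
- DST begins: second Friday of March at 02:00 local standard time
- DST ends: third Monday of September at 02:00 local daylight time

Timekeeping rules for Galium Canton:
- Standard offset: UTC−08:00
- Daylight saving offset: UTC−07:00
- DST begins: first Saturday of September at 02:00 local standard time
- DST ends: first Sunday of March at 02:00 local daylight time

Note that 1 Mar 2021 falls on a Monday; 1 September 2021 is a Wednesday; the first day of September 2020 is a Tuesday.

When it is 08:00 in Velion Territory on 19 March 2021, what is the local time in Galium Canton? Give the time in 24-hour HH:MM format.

13:00

1 March 2021 is a Monday, so the first Friday is March 5 and the second is March 12.
1 September 2021 is a Wednesday, so the first Monday is September 6 and the third is September 20.
19 March 2021 lies within the daylight-saving period (12 March – 20 September), so Velion Territory is on daylight time, UTC+11:00.
08:00 Velion Territory − 11h = 21:00 UTC (rolling into the previous day, 18 March 2021).
1 September 2020 is a Tuesday, so the first Saturday is September 5.
1 March 2021 is a Monday, so the first Sunday is March 7.
At the standard offset (UTC−08:00), 21:00 UTC − 8h = 13:00 Galium Canton standard time.
Daylight saving runs 5 September 2020 – 7 March 2021; the standard-time date in Galium Canton, 18 March 2021, is outside that window, so Galium Canton is on standard time at UTC−08:00.
21:00 UTC − 8h = 13:00 Galium Canton.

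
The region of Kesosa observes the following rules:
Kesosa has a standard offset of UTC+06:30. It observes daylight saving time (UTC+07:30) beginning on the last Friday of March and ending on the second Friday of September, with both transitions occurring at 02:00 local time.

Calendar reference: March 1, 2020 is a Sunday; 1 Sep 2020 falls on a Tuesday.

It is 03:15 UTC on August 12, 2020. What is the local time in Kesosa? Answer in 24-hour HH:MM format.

10:45

1 March 2020 is a Sunday, so Fridays fall on 6, 13, 20, 27; the last is March 27.
1 September 2020 is a Tuesday, so the first Friday is September 4 and the second is September 11.
At the standard offset (UTC+06:30), 03:15 UTC + 6h30m = 09:45 Kesosa standard time.
The standard-time date in Kesosa, August 12, 2020, falls between 27 March and 11 September, so daylight saving is in effect and Kesosa is at UTC+07:30.
03:15 UTC + 7h30m = 10:45 local.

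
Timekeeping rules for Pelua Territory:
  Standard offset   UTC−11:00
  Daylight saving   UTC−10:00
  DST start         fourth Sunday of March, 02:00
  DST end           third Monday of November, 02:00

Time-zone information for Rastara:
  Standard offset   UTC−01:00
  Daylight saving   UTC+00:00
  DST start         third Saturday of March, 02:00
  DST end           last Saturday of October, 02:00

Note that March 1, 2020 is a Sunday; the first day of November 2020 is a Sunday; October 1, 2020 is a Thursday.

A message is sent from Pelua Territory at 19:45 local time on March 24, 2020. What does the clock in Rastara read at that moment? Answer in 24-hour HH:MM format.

1 March 2020 is a Sunday, so the first Sunday is March 1 and the fourth is March 22.
1 November 2020 is a Sunday, so the first Monday is November 2 and the third is November 16.
March 24, 2020 lies within the daylight-saving period (22 March – 16 November), so Pelua Territory is on daylight time, UTC−10:00.
19:45 Pelua Territory + 10h = 05:45 UTC (rolling into the next day, 25 March 2020).
1 March 2020 is a Sunday, so the first Saturday is March 7 and the third is March 21.
1 October 2020 is a Thursday, so Saturdays fall on 3, 10, 17, 24, 31; the last is October 31.
At the standard offset (UTC−01:00), 05:45 UTC − 1h = 04:45 Rastara standard time.
Daylight saving runs 21 March – 31 October; the standard-time date in Rastara, March 25, 2020, is inside that window, so Rastara is at UTC+00:00.
05:45 UTC + 0h = 05:45 Rastara.

05:45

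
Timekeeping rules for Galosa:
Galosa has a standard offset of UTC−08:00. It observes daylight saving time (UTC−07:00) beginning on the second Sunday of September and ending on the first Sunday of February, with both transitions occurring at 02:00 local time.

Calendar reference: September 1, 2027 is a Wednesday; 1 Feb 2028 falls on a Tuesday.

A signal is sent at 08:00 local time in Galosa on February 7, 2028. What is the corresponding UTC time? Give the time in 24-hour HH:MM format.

1 September 2027 is a Wednesday, so the first Sunday is September 5 and the second is September 12.
1 February 2028 is a Tuesday, so the first Sunday is February 6.
Daylight saving runs 12 September 2027 – 6 February 2028; February 7, 2028 is outside that window, so Galosa is on standard time at UTC−08:00.
08:00 local + 8h = 16:00 UTC.

16:00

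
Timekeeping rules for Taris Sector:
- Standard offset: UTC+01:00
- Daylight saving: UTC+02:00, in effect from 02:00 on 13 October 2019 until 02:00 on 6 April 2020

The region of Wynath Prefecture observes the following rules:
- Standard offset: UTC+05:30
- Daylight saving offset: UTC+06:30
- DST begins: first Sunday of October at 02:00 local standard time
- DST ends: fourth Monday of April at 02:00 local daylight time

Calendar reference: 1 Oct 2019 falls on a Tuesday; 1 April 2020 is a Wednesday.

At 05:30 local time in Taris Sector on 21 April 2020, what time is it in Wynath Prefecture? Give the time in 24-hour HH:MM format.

21 April 2020 is outside the daylight-saving period (13 October 2019 – 6 April 2020), so Taris Sector is on standard time, UTC+01:00.
05:30 Taris Sector − 1h = 04:30 UTC.
1 October 2019 is a Tuesday, so the first Sunday is October 6.
1 April 2020 is a Wednesday, so the first Monday is April 6 and the fourth is April 27.
At the standard offset (UTC+05:30), 04:30 UTC + 5h30m = 10:00 Wynath Prefecture standard time.
The standard-time date in Wynath Prefecture, 21 April 2020, falls between 6 October 2019 and 27 April 2020, so daylight saving is in effect and Wynath Prefecture is at UTC+06:30.
04:30 UTC + 6h30m = 11:00 Wynath Prefecture.

11:00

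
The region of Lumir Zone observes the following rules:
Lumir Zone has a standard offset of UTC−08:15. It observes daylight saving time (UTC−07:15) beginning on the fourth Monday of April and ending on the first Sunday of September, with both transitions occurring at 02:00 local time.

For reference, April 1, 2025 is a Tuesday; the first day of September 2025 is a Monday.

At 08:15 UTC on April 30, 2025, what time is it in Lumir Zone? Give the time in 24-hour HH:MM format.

01:00

1 April 2025 is a Tuesday, so the first Monday is April 7 and the fourth is April 28.
1 September 2025 is a Monday, so the first Sunday is September 7.
At the standard offset (UTC−08:15), 08:15 UTC − 8h15m = 00:00 Lumir Zone standard time.
The standard-time date in Lumir Zone, April 30, 2025, lies within the daylight-saving period (28 April – 7 September), so Lumir Zone is on daylight time, UTC−07:15.
08:15 UTC − 7h15m = 01:00 local.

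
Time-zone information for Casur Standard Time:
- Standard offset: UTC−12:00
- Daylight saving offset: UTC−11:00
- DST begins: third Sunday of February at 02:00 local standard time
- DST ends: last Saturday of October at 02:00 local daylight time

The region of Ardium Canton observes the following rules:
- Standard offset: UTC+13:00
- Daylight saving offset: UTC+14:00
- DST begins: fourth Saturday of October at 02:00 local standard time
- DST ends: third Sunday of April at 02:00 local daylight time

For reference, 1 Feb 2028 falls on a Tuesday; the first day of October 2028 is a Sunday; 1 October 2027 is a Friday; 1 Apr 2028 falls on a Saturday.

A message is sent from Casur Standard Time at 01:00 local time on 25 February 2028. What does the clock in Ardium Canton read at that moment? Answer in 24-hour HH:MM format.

02:00

1 February 2028 is a Tuesday, so the first Sunday is February 6 and the third is February 20.
1 October 2028 is a Sunday, so Saturdays fall on 7, 14, 21, 28; the last is October 28.
Daylight saving runs 20 February – 28 October; 25 February 2028 is inside that window, so Casur Standard Time is at UTC−11:00.
01:00 Casur Standard Time + 11h = 12:00 UTC.
1 October 2027 is a Friday, so the first Saturday is October 2 and the fourth is October 23.
1 April 2028 is a Saturday, so the first Sunday is April 2 and the third is April 16.
At the standard offset (UTC+13:00), 12:00 UTC + 13h = 01:00 Ardium Canton standard time (rolling into the next day, 26 February 2028).
The standard-time date in Ardium Canton, 26 February 2028, lies within the daylight-saving period (23 October 2027 – 16 April 2028), so Ardium Canton is on daylight time, UTC+14:00.
12:00 UTC + 14h = 02:00 Ardium Canton (rolling into the next day, 26 February 2028).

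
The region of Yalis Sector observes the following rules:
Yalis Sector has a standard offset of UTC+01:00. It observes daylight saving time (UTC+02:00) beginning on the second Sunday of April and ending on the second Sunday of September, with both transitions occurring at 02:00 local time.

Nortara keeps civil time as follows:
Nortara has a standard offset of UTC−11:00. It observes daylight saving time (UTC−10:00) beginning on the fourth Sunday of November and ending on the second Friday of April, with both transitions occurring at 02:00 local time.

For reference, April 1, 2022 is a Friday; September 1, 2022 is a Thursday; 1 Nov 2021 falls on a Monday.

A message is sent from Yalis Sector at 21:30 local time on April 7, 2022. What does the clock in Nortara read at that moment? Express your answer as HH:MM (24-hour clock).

1 April 2022 is a Friday, so the first Sunday is April 3 and the second is April 10.
1 September 2022 is a Thursday, so the first Sunday is September 4 and the second is September 11.
Daylight saving runs 10 April – 11 September; April 7, 2022 is outside that window, so Yalis Sector is on standard time at UTC+01:00.
21:30 Yalis Sector − 1h = 20:30 UTC.
1 November 2021 is a Monday, so the first Sunday is November 7 and the fourth is November 28.
1 April 2022 is a Friday, so the first Friday is April 1 and the second is April 8.
At the standard offset (UTC−11:00), 20:30 UTC − 11h = 09:30 Nortara standard time.
Daylight saving runs 28 November 2021 – 8 April 2022; the standard-time date in Nortara, April 7, 2022, is inside that window, so Nortara is at UTC−10:00.
20:30 UTC − 10h = 10:30 Nortara.

10:30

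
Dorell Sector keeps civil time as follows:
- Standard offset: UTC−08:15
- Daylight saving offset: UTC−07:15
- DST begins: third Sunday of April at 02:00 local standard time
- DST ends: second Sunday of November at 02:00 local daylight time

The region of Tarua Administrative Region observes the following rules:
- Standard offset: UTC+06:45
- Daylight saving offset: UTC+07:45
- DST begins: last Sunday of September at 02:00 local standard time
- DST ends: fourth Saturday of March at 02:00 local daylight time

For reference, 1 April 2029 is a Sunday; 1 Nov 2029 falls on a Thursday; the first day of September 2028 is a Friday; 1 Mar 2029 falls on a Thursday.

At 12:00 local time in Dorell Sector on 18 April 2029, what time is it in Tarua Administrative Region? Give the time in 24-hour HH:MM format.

02:00

1 April 2029 is a Sunday, so the first Sunday is April 1 and the third is April 15.
1 November 2029 is a Thursday, so the first Sunday is November 4 and the second is November 11.
Daylight saving runs 15 April – 11 November; 18 April 2029 is inside that window, so Dorell Sector is at UTC−07:15.
12:00 Dorell Sector + 7h15m = 19:15 UTC.
1 September 2028 is a Friday, so Sundays fall on 3, 10, 17, 24; the last is September 24.
1 March 2029 is a Thursday, so the first Saturday is March 3 and the fourth is March 24.
At the standard offset (UTC+06:45), 19:15 UTC + 6h45m = 02:00 Tarua Administrative Region standard time (rolling into the next day, 19 April 2029).
The standard-time date in Tarua Administrative Region, 19 April 2029, does not fall between 24 September 2028 and 24 March 2029, so daylight saving is not in effect and Tarua Administrative Region is at UTC+06:45.
19:15 UTC + 6h45m = 02:00 Tarua Administrative Region (rolling into the next day, 19 April 2029).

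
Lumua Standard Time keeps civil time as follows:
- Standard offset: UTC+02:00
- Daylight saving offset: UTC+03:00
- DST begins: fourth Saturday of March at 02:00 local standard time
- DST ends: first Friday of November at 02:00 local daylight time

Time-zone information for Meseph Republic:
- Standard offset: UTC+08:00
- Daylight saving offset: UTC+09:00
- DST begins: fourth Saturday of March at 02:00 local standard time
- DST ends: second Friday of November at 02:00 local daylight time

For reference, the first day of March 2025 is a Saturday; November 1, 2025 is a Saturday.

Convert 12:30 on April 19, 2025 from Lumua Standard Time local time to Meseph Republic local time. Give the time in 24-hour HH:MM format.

18:30

1 March 2025 is a Saturday, so the first Saturday is March 1 and the fourth is March 22.
1 November 2025 is a Saturday, so the first Friday is November 7.
Daylight saving runs 22 March – 7 November; April 19, 2025 is inside that window, so Lumua Standard Time is at UTC+03:00.
12:30 Lumua Standard Time − 3h = 09:30 UTC.
1 March 2025 is a Saturday, so the first Saturday is March 1 and the fourth is March 22.
1 November 2025 is a Saturday, so the first Friday is November 7 and the second is November 14.
At the standard offset (UTC+08:00), 09:30 UTC + 8h = 17:30 Meseph Republic standard time.
Daylight saving runs 22 March – 14 November; the standard-time date in Meseph Republic, April 19, 2025, is inside that window, so Meseph Republic is at UTC+09:00.
09:30 UTC + 9h = 18:30 Meseph Republic.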